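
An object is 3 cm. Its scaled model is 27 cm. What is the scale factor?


Original length = 3 cm
Scaled length = 27 cm
Scale factor = 27 / 3
= 9

9


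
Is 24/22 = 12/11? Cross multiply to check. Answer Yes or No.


Cross multiply to check 24/22 = 12/11
Left cross product: 24 * 11 = 264
Right cross product: 22 * 12 = 264
264 = 264
Equal, so proportions match => Yes

Yes


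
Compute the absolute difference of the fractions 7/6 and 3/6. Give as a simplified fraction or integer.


Simplify: 7/6 = 7/6 and 3/6 = 1/2
Find common denominator: LCD = 6
Convert: 7/6 and 3/6
Difference = |7 - 3|/6 = 4/6
Simplified = 2/3

2/3


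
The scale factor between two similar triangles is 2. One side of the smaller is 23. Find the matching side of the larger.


Similar triangles have proportional sides
Scale factor = 2
Smaller side = 23
Corresponding larger side = 23 * 2
= 46

46


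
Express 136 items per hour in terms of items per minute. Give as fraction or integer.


Converting from per hour to per minute
Rate = 136 items per hour
Divide by 60: 136/60
= 34/15 items per minute

34/15


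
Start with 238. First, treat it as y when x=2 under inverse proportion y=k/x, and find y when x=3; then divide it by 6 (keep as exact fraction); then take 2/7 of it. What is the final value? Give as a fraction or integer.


Start with 238.
Step 1: Inverse prop: k = (238)*2; new y = k/3 = 238*2/3 = 476/3
Step 2: Divide by 6: 476/3 / 6 = 238/9
Step 3: Take 2/7: 238/9 * 2/7 = 68/9
Final result = 68/9

68/9


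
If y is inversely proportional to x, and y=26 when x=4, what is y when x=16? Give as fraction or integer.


Inverse proportion: y = k/x
Find k: k = 4 * 26 = 104
Compute y at x=16: y = 104/16
y = 13/2

13/2


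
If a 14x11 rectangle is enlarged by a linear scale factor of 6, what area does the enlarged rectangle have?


Original dimensions: 14 x 11
Enlargement factor = 6
New width = 14 * 6 = 84
New height = 11 * 6 = 66
New area = 84 * 66 = 5544

5544


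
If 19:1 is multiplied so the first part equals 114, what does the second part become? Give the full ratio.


Original ratio: 19:1
First term target: 114
Scale factor = 114 / 19 = 6
Multiply second term: 1 * 6 = 6
Equivalent ratio = 114:6

114:6


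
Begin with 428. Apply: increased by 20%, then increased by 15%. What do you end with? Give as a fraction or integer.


Start: 428
Step 1: increase by 20% => multiply by 120/100
  428 * 120/100 = 2568/5
Step 2: increase by 15% => multiply by 115/100
  2568/5 * 115/100 = 14766/25
Final value = 14766/25

14766/25


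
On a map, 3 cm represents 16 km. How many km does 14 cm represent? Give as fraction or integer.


Map scale: 3 cm = 16 km
Measured distance on map = 14 cm
Set up proportion: 14 * 16 / 3
= 224 / 3
= 224/3 km

224/3


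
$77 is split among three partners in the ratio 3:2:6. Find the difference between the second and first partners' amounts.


Total parts = 3 + 2 + 6 = 11
Value per part = 77 / 11 = 7
Shares: 3*7=21, 2*7=14, 6*7=42
Second share = 14, first share = 21
Difference = |14 - 21| = 7

7


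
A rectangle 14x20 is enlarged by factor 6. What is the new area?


Original dimensions: 14 x 20
Enlargement factor = 6
New width = 14 * 6 = 84
New height = 20 * 6 = 120
New area = 84 * 120 = 10080

10080


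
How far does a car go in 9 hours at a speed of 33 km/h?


Using distance = speed * time
Speed = 33 km/h
Time = 9 hours
Distance = 33 * 9
= 297 km

297


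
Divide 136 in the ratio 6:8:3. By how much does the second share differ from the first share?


Total parts = 6 + 8 + 3 = 17
Value per part = 136 / 17 = 8
Shares: 6*8=48, 8*8=64, 3*8=24
Second share = 64, first share = 48
Difference = |64 - 48| = 16

16


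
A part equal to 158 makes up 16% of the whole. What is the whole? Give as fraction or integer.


Given: 158 is 16% of the whole
Set up: 158 = 16/100 * whole
whole = 158 * 100 / 16
whole = 15800 / 16
whole = 1975/2

1975/2


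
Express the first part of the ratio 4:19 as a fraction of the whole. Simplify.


Total parts = 4 + 19 = 23
First part fraction = 4/23
Simplify: 4/23 = 4/23

4/23


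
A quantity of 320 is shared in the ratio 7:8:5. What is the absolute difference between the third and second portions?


Total parts = 7 + 8 + 5 = 20
Value per part = 320 / 20 = 16
Shares: 7*16=112, 8*16=128, 5*16=80
Third share = 80, second share = 128
Difference = |80 - 128| = 48

48


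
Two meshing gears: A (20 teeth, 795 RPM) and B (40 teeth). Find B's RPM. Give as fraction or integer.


Gear ratio: teeth_A * RPM_A = teeth_B * RPM_B
20 * 795 = 40 * RPM_B
15900 = 40 * RPM_B
RPM_B = 15900 / 40
RPM_B = 795/2

795/2


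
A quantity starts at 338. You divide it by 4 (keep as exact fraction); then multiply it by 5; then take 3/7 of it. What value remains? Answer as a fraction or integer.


Start with 338.
Step 1: Divide by 4: 338 / 4 = 169/2
Step 2: Multiply by 5: 169/2 * 5 = 845/2
Step 3: Take 3/7: 845/2 * 3/7 = 2535/14
Final result = 2535/14

2535/14


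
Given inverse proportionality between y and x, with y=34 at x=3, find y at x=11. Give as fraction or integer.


Inverse proportion: y = k/x
Find k: k = 3 * 34 = 102
Compute y at x=11: y = 102/11
y = 102/11

102/11


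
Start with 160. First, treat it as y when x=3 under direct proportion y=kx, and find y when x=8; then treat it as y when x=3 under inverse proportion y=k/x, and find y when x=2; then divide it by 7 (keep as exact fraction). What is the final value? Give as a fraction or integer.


Start with 160.
Step 1: Direct prop: k = (160)/3; new y = k*8 = 160*8/3 = 1280/3
Step 2: Inverse prop: k = (1280/3)*3; new y = k/2 = 1280/3*3/2 = 640
Step 3: Divide by 7: 640 / 7 = 640/7
Final result = 640/7

640/7


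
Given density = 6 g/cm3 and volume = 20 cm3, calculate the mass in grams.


Using mass = density * volume
Density = 6 g/cm3
Volume = 20 cm3
Mass = 6 * 20
= 120 g

120


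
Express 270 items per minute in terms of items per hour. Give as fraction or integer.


Converting from per minute to per hour
Rate = 270 items per minute
Multiply by 60: 270 * 60
= 16200 items per hour

16200


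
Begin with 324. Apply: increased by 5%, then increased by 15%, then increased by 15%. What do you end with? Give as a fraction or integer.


Start: 324
Step 1: increase by 5% => multiply by 105/100
  324 * 105/100 = 1701/5
Step 2: increase by 15% => multiply by 115/100
  1701/5 * 115/100 = 39123/100
Step 3: increase by 15% => multiply by 115/100
  39123/100 * 115/100 = 899829/2000
Final value = 899829/2000

899829/2000


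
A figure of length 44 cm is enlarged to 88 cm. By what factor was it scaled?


Original length = 44 cm
Scaled length = 88 cm
Scale factor = 88 / 44
= 2

2


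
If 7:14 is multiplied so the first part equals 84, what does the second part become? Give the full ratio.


Original ratio: 7:14
First term target: 84
Scale factor = 84 / 7 = 12
Multiply second term: 14 * 12 = 168
Equivalent ratio = 84:168

84:168


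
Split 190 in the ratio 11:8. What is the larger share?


Total parts = 11 + 8 = 19
Value per part = 190 / 19 = 10
First share = 11 * 10 = 110
Second share = 8 * 10 = 80
Larger share = 110

110


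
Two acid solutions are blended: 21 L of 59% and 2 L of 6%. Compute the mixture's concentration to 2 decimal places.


Solute in mixture 1 = 59% of 21 L = 21*59/100 = 1239/100 L
Solute in mixture 2 = 6% of 2 L = 2*6/100 = 3/25 L
Total solute = 1239/100 + 3/25 = 1251/100 L
Total volume = 21 + 2 = 23 L
Final concentration = 1251/100/23 * 100 = 54.39%

54.39


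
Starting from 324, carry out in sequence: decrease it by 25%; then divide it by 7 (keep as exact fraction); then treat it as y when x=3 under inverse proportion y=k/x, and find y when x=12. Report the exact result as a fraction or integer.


Start with 324.
Step 1: Decrease by 25%: 324 * 75/100 = 243
Step 2: Divide by 7: 243 / 7 = 243/7
Step 3: Inverse prop: k = (243/7)*3; new y = k/12 = 243/7*3/12 = 243/28
Final result = 243/28

243/28


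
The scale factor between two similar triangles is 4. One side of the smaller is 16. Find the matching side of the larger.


Similar triangles have proportional sides
Scale factor = 4
Smaller side = 16
Corresponding larger side = 16 * 4
= 64

64


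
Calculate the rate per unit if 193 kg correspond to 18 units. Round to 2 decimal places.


Total kg = 193
Number of units = 18
Unit rate = 193 / 18
= 10.72 kg per unit

10.72


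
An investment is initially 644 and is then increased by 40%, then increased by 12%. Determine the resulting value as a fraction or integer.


Start: 644
Step 1: increase by 40% => multiply by 140/100
  644 * 140/100 = 4508/5
Step 2: increase by 12% => multiply by 112/100
  4508/5 * 112/100 = 126224/125
Final value = 126224/125

126224/125


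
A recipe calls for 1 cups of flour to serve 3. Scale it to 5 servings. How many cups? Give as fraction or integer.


Original: 1 cups for 3 servings
Target servings = 5
Scaling factor = 5/3
New amount = 1 * 5/3
= 5/3
= 5/3 cups

5/3


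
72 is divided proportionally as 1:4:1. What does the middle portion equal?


Ratio = 1:4:1
Total parts = 1 + 4 + 1 = 6
Value per part = 72 / 6 = 12
First share = 1 * 12 = 12
Middle share = 4 * 12 = 48
Third share = 1 * 12 = 12

48


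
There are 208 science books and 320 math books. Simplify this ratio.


Find GCD(208, 320)
GCD = 16
Divide both by 16: 208/16 = 13, 320/16 = 20
Simplified ratio = 13:20

13:20


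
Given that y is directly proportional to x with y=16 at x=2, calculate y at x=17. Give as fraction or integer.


Direct proportion: y = kx
Find k: k = 16/2 = 8
Compute y at x=17: y = 8 * 17
y = 136

136


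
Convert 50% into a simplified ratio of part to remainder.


Part = 50%, Remainder = 50%
Ratio = 50:50
GCD(50, 50) = 50
Simplify: 1:1 = 1:1

1:1


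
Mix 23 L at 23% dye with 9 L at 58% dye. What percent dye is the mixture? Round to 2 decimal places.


Solute in mixture 1 = 23% of 23 L = 23*23/100 = 529/100 L
Solute in mixture 2 = 58% of 9 L = 9*58/100 = 261/50 L
Total solute = 529/100 + 261/50 = 1051/100 L
Total volume = 23 + 9 = 32 L
Final concentration = 1051/100/32 * 100 = 32.84%

32.84


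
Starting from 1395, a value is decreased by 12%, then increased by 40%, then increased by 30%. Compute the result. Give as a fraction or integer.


Start: 1395
Step 1: decrease by 12% => multiply by 88/100
  1395 * 88/100 = 6138/5
Step 2: increase by 40% => multiply by 140/100
  6138/5 * 140/100 = 42966/25
Step 3: increase by 30% => multiply by 130/100
  42966/25 * 130/100 = 279279/125
Final value = 279279/125

279279/125


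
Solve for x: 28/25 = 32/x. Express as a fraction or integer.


Setting up: 28/25 = 32/x
Cross multiply: 28 * x = 25 * 32
28x = 800
x = 800/28
x = 200/7

200/7


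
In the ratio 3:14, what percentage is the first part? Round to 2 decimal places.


Total parts = 3 + 14 = 17
First part fraction = 3/17
Percentage = (3/17) * 100
= 0.176471 * 100
= 17.65%

17.65


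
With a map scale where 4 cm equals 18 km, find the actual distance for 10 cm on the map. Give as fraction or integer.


Map scale: 4 cm = 18 km
Measured distance on map = 10 cm
Set up proportion: 10 * 18 / 4
= 180 / 4
= 45 km

45


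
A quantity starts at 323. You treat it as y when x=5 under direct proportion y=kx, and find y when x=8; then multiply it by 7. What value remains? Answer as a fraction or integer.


Start with 323.
Step 1: Direct prop: k = (323)/5; new y = k*8 = 323*8/5 = 2584/5
Step 2: Multiply by 7: 2584/5 * 7 = 18088/5
Final result = 18088/5

18088/5


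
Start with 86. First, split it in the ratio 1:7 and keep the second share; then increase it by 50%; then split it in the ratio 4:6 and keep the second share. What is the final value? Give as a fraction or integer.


Start with 86.
Step 1: Split 1:7, second share = 86 * 7/8 = 301/4
Step 2: Increase by 50%: 301/4 * 150/100 = 903/8
Step 3: Split 4:6, second share = 903/8 * 6/10 = 2709/40
Final result = 2709/40

2709/40


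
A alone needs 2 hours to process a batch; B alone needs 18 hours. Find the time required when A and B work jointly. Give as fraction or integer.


Rate of A = 1/2 job per hour
Rate of B = 1/18 job per hour
Combined rate = 1/2 + 1/18
Find common denominator: (18 + 2)/(2*18) = 20/36
Combined rate = 5/9 job per hour
Time together = 1 / (5/9) = 9/5 hours

9/5


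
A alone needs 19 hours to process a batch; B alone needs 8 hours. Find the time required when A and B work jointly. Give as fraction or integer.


Rate of A = 1/19 job per hour
Rate of B = 1/8 job per hour
Combined rate = 1/19 + 1/8
Find common denominator: (8 + 19)/(19*8) = 27/152
Combined rate = 27/152 job per hour
Time together = 1 / (27/152) = 152/27 hours

152/27


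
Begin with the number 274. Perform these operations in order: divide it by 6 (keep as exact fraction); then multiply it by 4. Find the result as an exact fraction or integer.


Start with 274.
Step 1: Divide by 6: 274 / 6 = 137/3
Step 2: Multiply by 4: 137/3 * 4 = 548/3
Final result = 548/3

548/3


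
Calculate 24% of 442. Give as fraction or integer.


Compute 24% of 442
Convert percentage: 24% = 24/100
Multiply: 442 * 24/100
= 10608/100
= 2652/25

2652/25


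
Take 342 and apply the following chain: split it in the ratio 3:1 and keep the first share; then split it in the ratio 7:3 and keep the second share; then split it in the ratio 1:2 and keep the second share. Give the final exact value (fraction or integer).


Start with 342.
Step 1: Split 3:1, first share = 342 * 3/4 = 513/2
Step 2: Split 7:3, second share = 513/2 * 3/10 = 1539/20
Step 3: Split 1:2, second share = 1539/20 * 2/3 = 513/10
Final result = 513/10

513/10


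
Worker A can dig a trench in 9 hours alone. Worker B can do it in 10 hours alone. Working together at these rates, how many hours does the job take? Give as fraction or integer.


Rate of A = 1/9 job per hour
Rate of B = 1/10 job per hour
Combined rate = 1/9 + 1/10
Find common denominator: (10 + 9)/(9*10) = 19/90
Combined rate = 19/90 job per hour
Time together = 1 / (19/90) = 90/19 hours

90/19


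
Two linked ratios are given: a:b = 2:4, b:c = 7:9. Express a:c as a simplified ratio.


Given a:b = 2:4 and b:c = 7:9
Make b consistent. Multiply first ratio by 7: a:b = 14:28
Multiply second ratio by 4: b:c = 28:36
Now b = 28 in both, so a:b:c = 14:28:36
Therefore a:c = 14:36
Simplify by GCD: a:c = 7:18

7:18


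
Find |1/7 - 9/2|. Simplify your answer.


Simplify: 1/7 = 1/7 and 9/2 = 9/2
Find common denominator: LCD = 14
Convert: 2/14 and 63/14
Difference = |2 - 63|/14 = 61/14
Simplified = 61/14

61/14


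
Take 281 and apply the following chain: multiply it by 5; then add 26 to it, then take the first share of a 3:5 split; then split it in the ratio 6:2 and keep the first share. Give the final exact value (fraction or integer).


Start with 281.
Step 1: Multiply by 5: 281 * 5 = 1405
Step 2: Add 26: 1405+26=1431; split 3:5 first = 1431*3/8 = 4293/8
Step 3: Split 6:2, first share = 4293/8 * 6/8 = 12879/32
Final result = 12879/32

12879/32


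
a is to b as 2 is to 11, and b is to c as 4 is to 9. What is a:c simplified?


Given a:b = 2:11 and b:c = 4:9
Make b consistent. Multiply first ratio by 4: a:b = 8:44
Multiply second ratio by 11: b:c = 44:99
Now b = 44 in both, so a:b:c = 8:44:99
Therefore a:c = 8:99
Simplify by GCD: a:c = 8:99

8:99


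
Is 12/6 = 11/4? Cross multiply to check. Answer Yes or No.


Cross multiply to check 12/6 = 11/4
Left cross product: 12 * 4 = 48
Right cross product: 6 * 11 = 66
48 != 66
Not equal, so proportions differ => No

No


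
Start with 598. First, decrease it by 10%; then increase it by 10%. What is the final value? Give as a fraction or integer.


Start with 598.
Step 1: Decrease by 10%: 598 * 90/100 = 2691/5
Step 2: Increase by 10%: 2691/5 * 110/100 = 29601/50
Final result = 29601/50

29601/50


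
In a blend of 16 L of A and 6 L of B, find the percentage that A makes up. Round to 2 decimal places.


Volume of A = 16 L
Volume of B = 6 L
Total volume = 16 + 6 = 22 L
Percentage of A = (16/22) * 100
= 72.73%

72.73


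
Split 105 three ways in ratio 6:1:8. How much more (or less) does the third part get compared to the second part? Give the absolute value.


Total parts = 6 + 1 + 8 = 15
Value per part = 105 / 15 = 7
Shares: 6*7=42, 1*7=7, 8*7=56
Third share = 56, second share = 7
Difference = |56 - 7| = 49

49


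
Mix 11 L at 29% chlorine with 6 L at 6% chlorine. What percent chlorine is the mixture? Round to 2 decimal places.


Solute in mixture 1 = 29% of 11 L = 11*29/100 = 319/100 L
Solute in mixture 2 = 6% of 6 L = 6*6/100 = 9/25 L
Total solute = 319/100 + 9/25 = 71/20 L
Total volume = 11 + 6 = 17 L
Final concentration = 71/20/17 * 100 = 20.88%

20.88


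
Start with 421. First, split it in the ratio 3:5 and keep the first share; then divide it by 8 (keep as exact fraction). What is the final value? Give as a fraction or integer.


Start with 421.
Step 1: Split 3:5, first share = 421 * 3/8 = 1263/8
Step 2: Divide by 8: 1263/8 / 8 = 1263/64
Final result = 1263/64

1263/64


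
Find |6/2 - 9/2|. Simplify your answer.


Simplify: 6/2 = 3 and 9/2 = 9/2
Find common denominator: LCD = 2
Convert: 6/2 and 9/2
Difference = |6 - 9|/2 = 3/2
Simplified = 3/2

3/2


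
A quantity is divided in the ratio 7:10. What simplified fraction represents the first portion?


Total parts = 7 + 10 = 17
First part fraction = 7/17
Simplify: 7/17 = 7/17

7/17


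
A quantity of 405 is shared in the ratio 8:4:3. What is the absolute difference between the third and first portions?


Total parts = 8 + 4 + 3 = 15
Value per part = 405 / 15 = 27
Shares: 8*27=216, 4*27=108, 3*27=81
Third share = 81, first share = 216
Difference = |81 - 216| = 135

135


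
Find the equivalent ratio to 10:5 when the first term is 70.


Original ratio: 10:5
First term target: 70
Scale factor = 70 / 10 = 7
Multiply second term: 5 * 7 = 35
Equivalent ratio = 70:35

70:35


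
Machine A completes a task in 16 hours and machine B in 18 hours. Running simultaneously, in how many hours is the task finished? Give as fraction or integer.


Rate of A = 1/16 job per hour
Rate of B = 1/18 job per hour
Combined rate = 1/16 + 1/18
Find common denominator: (18 + 16)/(16*18) = 34/288
Combined rate = 17/144 job per hour
Time together = 1 / (17/144) = 144/17 hours

144/17


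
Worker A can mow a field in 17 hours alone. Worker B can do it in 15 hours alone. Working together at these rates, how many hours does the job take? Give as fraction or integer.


Rate of A = 1/17 job per hour
Rate of B = 1/15 job per hour
Combined rate = 1/17 + 1/15
Find common denominator: (15 + 17)/(17*15) = 32/255
Combined rate = 32/255 job per hour
Time together = 1 / (32/255) = 255/32 hours

255/32


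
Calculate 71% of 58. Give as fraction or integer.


Compute 71% of 58
Convert percentage: 71% = 71/100
Multiply: 58 * 71/100
= 4118/100
= 2059/50

2059/50


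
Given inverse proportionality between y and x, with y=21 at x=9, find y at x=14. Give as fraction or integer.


Inverse proportion: y = k/x
Find k: k = 9 * 21 = 189
Compute y at x=14: y = 189/14
y = 27/2

27/2


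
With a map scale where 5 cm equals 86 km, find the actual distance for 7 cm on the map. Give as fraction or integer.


Map scale: 5 cm = 86 km
Measured distance on map = 7 cm
Set up proportion: 7 * 86 / 5
= 602 / 5
= 602/5 km

602/5


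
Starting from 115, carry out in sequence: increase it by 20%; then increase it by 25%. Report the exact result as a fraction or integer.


Start with 115.
Step 1: Increase by 20%: 115 * 120/100 = 138
Step 2: Increase by 25%: 138 * 125/100 = 345/2
Final result = 345/2

345/2


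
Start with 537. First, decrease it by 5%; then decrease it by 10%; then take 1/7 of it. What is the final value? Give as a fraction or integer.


Start with 537.
Step 1: Decrease by 5%: 537 * 95/100 = 10203/20
Step 2: Decrease by 10%: 10203/20 * 90/100 = 91827/200
Step 3: Take 1/7: 91827/200 * 1/7 = 91827/1400
Final result = 91827/1400

91827/1400


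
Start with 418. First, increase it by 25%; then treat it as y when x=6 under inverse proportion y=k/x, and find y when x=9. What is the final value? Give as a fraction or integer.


Start with 418.
Step 1: Increase by 25%: 418 * 125/100 = 1045/2
Step 2: Inverse prop: k = (1045/2)*6; new y = k/9 = 1045/2*6/9 = 1045/3
Final result = 1045/3

1045/3


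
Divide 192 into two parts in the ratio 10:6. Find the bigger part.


Total parts = 10 + 6 = 16
Value per part = 192 / 16 = 12
First share = 10 * 12 = 120
Second share = 6 * 12 = 72
Larger share = 120

120


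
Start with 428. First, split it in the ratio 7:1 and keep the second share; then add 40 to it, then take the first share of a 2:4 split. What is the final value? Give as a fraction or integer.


Start with 428.
Step 1: Split 7:1, second share = 428 * 1/8 = 107/2
Step 2: Add 40: 107/2+40=187/2; split 2:4 first = 187/2*2/6 = 187/6
Final result = 187/6

187/6


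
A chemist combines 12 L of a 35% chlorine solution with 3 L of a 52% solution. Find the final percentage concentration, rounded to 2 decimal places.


Solute in mixture 1 = 35% of 12 L = 12*35/100 = 21/5 L
Solute in mixture 2 = 52% of 3 L = 3*52/100 = 39/25 L
Total solute = 21/5 + 39/25 = 144/25 L
Total volume = 12 + 3 = 15 L
Final concentration = 144/25/15 * 100 = 38.40%

38.40


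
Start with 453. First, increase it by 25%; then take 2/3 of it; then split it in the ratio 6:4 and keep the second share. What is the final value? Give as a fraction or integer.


Start with 453.
Step 1: Increase by 25%: 453 * 125/100 = 2265/4
Step 2: Take 2/3: 2265/4 * 2/3 = 755/2
Step 3: Split 6:4, second share = 755/2 * 4/10 = 151
Final result = 151

151


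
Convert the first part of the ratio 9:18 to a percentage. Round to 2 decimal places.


Total parts = 9 + 18 = 27
First part fraction = 9/27
Percentage = (9/27) * 100
= 0.333333 * 100
= 33.33%

33.33


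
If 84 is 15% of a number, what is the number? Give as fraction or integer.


Given: 84 is 15% of the whole
Set up: 84 = 15/100 * whole
whole = 84 * 100 / 15
whole = 8400 / 15
whole = 560

560


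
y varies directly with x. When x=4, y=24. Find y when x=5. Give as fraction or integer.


Direct proportion: y = kx
Find k: k = 24/4 = 6
Compute y at x=5: y = 6 * 5
y = 30

30


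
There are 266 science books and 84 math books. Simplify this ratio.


Find GCD(266, 84)
GCD = 14
Divide both by 14: 266/14 = 19, 84/14 = 6
Simplified ratio = 19:6

19:6


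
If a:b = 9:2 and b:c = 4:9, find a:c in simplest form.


Given a:b = 9:2 and b:c = 4:9
Make b consistent. Multiply first ratio by 4: a:b = 36:8
Multiply second ratio by 2: b:c = 8:18
Now b = 8 in both, so a:b:c = 36:8:18
Therefore a:c = 36:18
Simplify by GCD: a:c = 2:1

2:1


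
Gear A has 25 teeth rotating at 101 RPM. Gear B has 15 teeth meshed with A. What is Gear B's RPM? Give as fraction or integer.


Gear ratio: teeth_A * RPM_A = teeth_B * RPM_B
25 * 101 = 15 * RPM_B
2525 = 15 * RPM_B
RPM_B = 2525 / 15
RPM_B = 505/3

505/3


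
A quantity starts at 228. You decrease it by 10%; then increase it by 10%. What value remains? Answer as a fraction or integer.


Start with 228.
Step 1: Decrease by 10%: 228 * 90/100 = 1026/5
Step 2: Increase by 10%: 1026/5 * 110/100 = 5643/25
Final result = 5643/25

5643/25


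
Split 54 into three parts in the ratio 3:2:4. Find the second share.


Ratio = 3:2:4
Total parts = 3 + 2 + 4 = 9
Value per part = 54 / 9 = 6
First share = 3 * 6 = 18
Middle share = 2 * 6 = 12
Third share = 4 * 6 = 24

12


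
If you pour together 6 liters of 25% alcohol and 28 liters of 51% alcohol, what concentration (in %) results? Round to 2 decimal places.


Solute in mixture 1 = 25% of 6 L = 6*25/100 = 3/2 L
Solute in mixture 2 = 51% of 28 L = 28*51/100 = 357/25 L
Total solute = 3/2 + 357/25 = 789/50 L
Total volume = 6 + 28 = 34 L
Final concentration = 789/50/34 * 100 = 46.41%

46.41


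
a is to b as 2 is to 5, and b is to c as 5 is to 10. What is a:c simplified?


Given a:b = 2:5 and b:c = 5:10
Make b consistent. Multiply first ratio by 5: a:b = 10:25
Multiply second ratio by 5: b:c = 25:50
Now b = 25 in both, so a:b:c = 10:25:50
Therefore a:c = 10:50
Simplify by GCD: a:c = 1:5

1:5


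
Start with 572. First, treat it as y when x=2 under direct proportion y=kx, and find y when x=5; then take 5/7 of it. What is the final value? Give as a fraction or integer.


Start with 572.
Step 1: Direct prop: k = (572)/2; new y = k*5 = 572*5/2 = 1430
Step 2: Take 5/7: 1430 * 5/7 = 7150/7
Final result = 7150/7

7150/7


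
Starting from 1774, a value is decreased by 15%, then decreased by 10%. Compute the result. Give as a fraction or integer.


Start: 1774
Step 1: decrease by 15% => multiply by 85/100
  1774 * 85/100 = 15079/10
Step 2: decrease by 10% => multiply by 90/100
  15079/10 * 90/100 = 135711/100
Final value = 135711/100

135711/100


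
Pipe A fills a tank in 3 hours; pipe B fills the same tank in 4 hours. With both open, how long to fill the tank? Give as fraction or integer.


Rate of A = 1/3 job per hour
Rate of B = 1/4 job per hour
Combined rate = 1/3 + 1/4
Find common denominator: (4 + 3)/(3*4) = 7/12
Combined rate = 7/12 job per hour
Time together = 1 / (7/12) = 12/7 hours

12/7


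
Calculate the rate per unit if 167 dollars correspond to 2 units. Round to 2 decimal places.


Total dollars = 167
Number of units = 2
Unit rate = 167 / 2
= 83.50 dollars per unit

83.50


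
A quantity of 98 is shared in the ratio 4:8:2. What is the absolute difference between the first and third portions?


Total parts = 4 + 8 + 2 = 14
Value per part = 98 / 14 = 7
Shares: 4*7=28, 8*7=56, 2*7=14
First share = 28, third share = 14
Difference = |28 - 14| = 14

14


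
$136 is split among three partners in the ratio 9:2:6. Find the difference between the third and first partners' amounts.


Total parts = 9 + 2 + 6 = 17
Value per part = 136 / 17 = 8
Shares: 9*8=72, 2*8=16, 6*8=48
Third share = 48, first share = 72
Difference = |48 - 72| = 24

24


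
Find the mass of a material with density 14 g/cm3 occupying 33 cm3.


Using mass = density * volume
Density = 14 g/cm3
Volume = 33 cm3
Mass = 14 * 33
= 462 g

462


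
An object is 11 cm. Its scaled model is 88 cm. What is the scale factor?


Original length = 11 cm
Scaled length = 88 cm
Scale factor = 88 / 11
= 8

8


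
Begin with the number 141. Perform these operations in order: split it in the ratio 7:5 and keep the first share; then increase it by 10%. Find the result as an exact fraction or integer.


Start with 141.
Step 1: Split 7:5, first share = 141 * 7/12 = 329/4
Step 2: Increase by 10%: 329/4 * 110/100 = 3619/40
Final result = 3619/40

3619/40


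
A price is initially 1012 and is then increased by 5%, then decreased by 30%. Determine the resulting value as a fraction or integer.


Start: 1012
Step 1: increase by 5% => multiply by 105/100
  1012 * 105/100 = 5313/5
Step 2: decrease by 30% => multiply by 70/100
  5313/5 * 70/100 = 37191/50
Final value = 37191/50

37191/50


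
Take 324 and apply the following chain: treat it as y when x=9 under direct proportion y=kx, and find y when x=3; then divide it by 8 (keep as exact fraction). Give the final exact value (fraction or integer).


Start with 324.
Step 1: Direct prop: k = (324)/9; new y = k*3 = 324*3/9 = 108
Step 2: Divide by 8: 108 / 8 = 27/2
Final result = 27/2

27/2


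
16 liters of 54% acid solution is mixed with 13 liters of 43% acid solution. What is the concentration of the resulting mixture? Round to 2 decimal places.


Solute in mixture 1 = 54% of 16 L = 16*54/100 = 216/25 L
Solute in mixture 2 = 43% of 13 L = 13*43/100 = 559/100 L
Total solute = 216/25 + 559/100 = 1423/100 L
Total volume = 16 + 13 = 29 L
Final concentration = 1423/100/29 * 100 = 49.07%

49.07


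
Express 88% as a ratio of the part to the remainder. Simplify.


Part = 88%, Remainder = 12%
Ratio = 88:12
GCD(88, 12) = 4
Simplify: 22:3 = 22:3

22:3


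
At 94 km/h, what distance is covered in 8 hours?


Using distance = speed * time
Speed = 94 km/h
Time = 8 hours
Distance = 94 * 8
= 752 km

752


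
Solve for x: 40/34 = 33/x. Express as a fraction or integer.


Setting up: 40/34 = 33/x
Cross multiply: 40 * x = 34 * 33
40x = 1122
x = 1122/40
x = 561/20

561/20


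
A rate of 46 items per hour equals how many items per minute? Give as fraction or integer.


Converting from per hour to per minute
Rate = 46 items per hour
Divide by 60: 46/60
= 23/30 items per minute

23/30


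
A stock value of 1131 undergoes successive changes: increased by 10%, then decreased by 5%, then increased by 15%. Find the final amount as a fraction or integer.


Start: 1131
Step 1: increase by 10% => multiply by 110/100
  1131 * 110/100 = 12441/10
Step 2: decrease by 5% => multiply by 95/100
  12441/10 * 95/100 = 236379/200
Step 3: increase by 15% => multiply by 115/100
  236379/200 * 115/100 = 5436717/4000
Final value = 5436717/4000

5436717/4000


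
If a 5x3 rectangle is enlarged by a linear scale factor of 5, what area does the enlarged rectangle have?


Original dimensions: 5 x 3
Enlargement factor = 5
New width = 5 * 5 = 25
New height = 3 * 5 = 15
New area = 25 * 15 = 375

375


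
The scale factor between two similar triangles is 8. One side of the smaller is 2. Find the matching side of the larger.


Similar triangles have proportional sides
Scale factor = 8
Smaller side = 2
Corresponding larger side = 2 * 8
= 16

16


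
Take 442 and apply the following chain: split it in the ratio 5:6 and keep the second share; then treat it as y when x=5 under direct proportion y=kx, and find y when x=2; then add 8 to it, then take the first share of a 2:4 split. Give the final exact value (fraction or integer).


Start with 442.
Step 1: Split 5:6, second share = 442 * 6/11 = 2652/11
Step 2: Direct prop: k = (2652/11)/5; new y = k*2 = 2652/11*2/5 = 5304/55
Step 3: Add 8: 5304/55+8=5744/55; split 2:4 first = 5744/55*2/6 = 5744/165
Final result = 5744/165

5744/165


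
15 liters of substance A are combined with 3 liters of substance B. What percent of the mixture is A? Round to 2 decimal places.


Volume of A = 15 L
Volume of B = 3 L
Total volume = 15 + 3 = 18 L
Percentage of A = (15/18) * 100
= 83.33%

83.33


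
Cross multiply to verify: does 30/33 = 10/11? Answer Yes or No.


Cross multiply to check 30/33 = 10/11
Left cross product: 30 * 11 = 330
Right cross product: 33 * 10 = 330
330 = 330
Equal, so proportions match => Yes

Yes


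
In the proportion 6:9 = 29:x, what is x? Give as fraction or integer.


Setting up: 6/9 = 29/x
Cross multiply: 6 * x = 9 * 29
6x = 261
x = 261/6
x = 87/2

87/2


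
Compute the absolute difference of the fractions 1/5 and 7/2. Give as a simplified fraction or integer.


Simplify: 1/5 = 1/5 and 7/2 = 7/2
Find common denominator: LCD = 10
Convert: 2/10 and 35/10
Difference = |2 - 35|/10 = 33/10
Simplified = 33/10

33/10


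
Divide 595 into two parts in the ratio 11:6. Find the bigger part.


Total parts = 11 + 6 = 17
Value per part = 595 / 17 = 35
First share = 11 * 35 = 385
Second share = 6 * 35 = 210
Larger share = 385

385


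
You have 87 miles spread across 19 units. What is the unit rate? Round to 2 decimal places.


Total miles = 87
Number of units = 19
Unit rate = 87 / 19
= 4.58 miles per unit

4.58


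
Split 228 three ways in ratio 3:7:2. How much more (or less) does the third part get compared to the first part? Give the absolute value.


Total parts = 3 + 7 + 2 = 12
Value per part = 228 / 12 = 19
Shares: 3*19=57, 7*19=133, 2*19=38
Third share = 38, first share = 57
Difference = |38 - 57| = 19

19


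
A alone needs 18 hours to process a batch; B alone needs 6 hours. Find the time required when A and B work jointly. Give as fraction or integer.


Rate of A = 1/18 job per hour
Rate of B = 1/6 job per hour
Combined rate = 1/18 + 1/6
Find common denominator: (6 + 18)/(18*6) = 24/108
Combined rate = 2/9 job per hour
Time together = 1 / (2/9) = 9/2 hours

9/2


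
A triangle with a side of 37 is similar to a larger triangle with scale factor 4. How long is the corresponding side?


Similar triangles have proportional sides
Scale factor = 4
Smaller side = 37
Corresponding larger side = 37 * 4
= 148

148


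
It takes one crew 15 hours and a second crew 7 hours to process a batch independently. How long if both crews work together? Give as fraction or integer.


Rate of A = 1/15 job per hour
Rate of B = 1/7 job per hour
Combined rate = 1/15 + 1/7
Find common denominator: (7 + 15)/(15*7) = 22/105
Combined rate = 22/105 job per hour
Time together = 1 / (22/105) = 105/22 hours

105/22


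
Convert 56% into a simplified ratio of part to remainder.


Part = 56%, Remainder = 44%
Ratio = 56:44
GCD(56, 44) = 4
Simplify: 14:11 = 14:11

14:11


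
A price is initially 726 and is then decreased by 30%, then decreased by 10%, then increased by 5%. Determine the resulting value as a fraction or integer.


Start: 726
Step 1: decrease by 30% => multiply by 70/100
  726 * 70/100 = 2541/5
Step 2: decrease by 10% => multiply by 90/100
  2541/5 * 90/100 = 22869/50
Step 3: increase by 5% => multiply by 105/100
  22869/50 * 105/100 = 480249/1000
Final value = 480249/1000

480249/1000


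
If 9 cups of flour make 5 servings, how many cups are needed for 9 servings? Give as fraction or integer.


Original: 9 cups for 5 servings
Target servings = 9
Scaling factor = 9/5
New amount = 9 * 9/5
= 81/5
= 81/5 cups

81/5


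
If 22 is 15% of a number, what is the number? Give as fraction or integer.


Given: 22 is 15% of the whole
Set up: 22 = 15/100 * whole
whole = 22 * 100 / 15
whole = 2200 / 15
whole = 440/3

440/3


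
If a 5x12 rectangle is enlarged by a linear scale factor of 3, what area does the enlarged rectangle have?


Original dimensions: 5 x 12
Enlargement factor = 3
New width = 5 * 3 = 15
New height = 12 * 3 = 36
New area = 15 * 36 = 540

540


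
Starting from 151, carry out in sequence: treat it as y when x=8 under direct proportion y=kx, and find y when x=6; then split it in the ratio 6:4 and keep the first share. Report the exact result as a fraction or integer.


Start with 151.
Step 1: Direct prop: k = (151)/8; new y = k*6 = 151*6/8 = 453/4
Step 2: Split 6:4, first share = 453/4 * 6/10 = 1359/20
Final result = 1359/20

1359/20


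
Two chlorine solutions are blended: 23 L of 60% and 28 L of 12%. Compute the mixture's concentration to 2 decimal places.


Solute in mixture 1 = 60% of 23 L = 23*60/100 = 69/5 L
Solute in mixture 2 = 12% of 28 L = 28*12/100 = 84/25 L
Total solute = 69/5 + 84/25 = 429/25 L
Total volume = 23 + 28 = 51 L
Final concentration = 429/25/51 * 100 = 33.65%

33.65


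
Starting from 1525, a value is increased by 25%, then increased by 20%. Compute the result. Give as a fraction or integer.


Start: 1525
Step 1: increase by 25% => multiply by 125/100
  1525 * 125/100 = 7625/4
Step 2: increase by 20% => multiply by 120/100
  7625/4 * 120/100 = 4575/2
Final value = 4575/2

4575/2


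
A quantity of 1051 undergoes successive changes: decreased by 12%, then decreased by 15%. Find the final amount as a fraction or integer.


Start: 1051
Step 1: decrease by 12% => multiply by 88/100
  1051 * 88/100 = 23122/25
Step 2: decrease by 15% => multiply by 85/100
  23122/25 * 85/100 = 196537/250
Final value = 196537/250

196537/250


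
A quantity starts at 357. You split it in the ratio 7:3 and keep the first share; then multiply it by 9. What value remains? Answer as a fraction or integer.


Start with 357.
Step 1: Split 7:3, first share = 357 * 7/10 = 2499/10
Step 2: Multiply by 9: 2499/10 * 9 = 22491/10
Final result = 22491/10

22491/10


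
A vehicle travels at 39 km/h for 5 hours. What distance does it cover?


Using distance = speed * time
Speed = 39 km/h
Time = 5 hours
Distance = 39 * 5
= 195 km

195


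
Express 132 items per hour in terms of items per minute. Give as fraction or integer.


Converting from per hour to per minute
Rate = 132 items per hour
Divide by 60: 132/60
= 11/5 items per minute

11/5


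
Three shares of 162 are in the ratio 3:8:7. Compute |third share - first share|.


Total parts = 3 + 8 + 7 = 18
Value per part = 162 / 18 = 9
Shares: 3*9=27, 8*9=72, 7*9=63
Third share = 63, first share = 27
Difference = |63 - 27| = 36

36


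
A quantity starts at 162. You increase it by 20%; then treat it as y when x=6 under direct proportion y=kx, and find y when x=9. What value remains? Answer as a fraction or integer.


Start with 162.
Step 1: Increase by 20%: 162 * 120/100 = 972/5
Step 2: Direct prop: k = (972/5)/6; new y = k*9 = 972/5*9/6 = 1458/5
Final result = 1458/5

1458/5


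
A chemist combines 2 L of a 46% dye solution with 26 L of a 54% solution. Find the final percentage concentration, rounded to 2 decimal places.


Solute in mixture 1 = 46% of 2 L = 2*46/100 = 23/25 L
Solute in mixture 2 = 54% of 26 L = 26*54/100 = 351/25 L
Total solute = 23/25 + 351/25 = 374/25 L
Total volume = 2 + 26 = 28 L
Final concentration = 374/25/28 * 100 = 53.43%

53.43


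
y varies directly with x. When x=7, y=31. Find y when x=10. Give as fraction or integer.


Direct proportion: y = kx
Find k: k = 31/7 = 31/7
Compute y at x=10: y = 31/7 * 10
y = 310/7

310/7


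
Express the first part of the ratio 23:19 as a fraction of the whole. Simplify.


Total parts = 23 + 19 = 42
First part fraction = 23/42
Simplify: 23/42 = 23/42

23/42


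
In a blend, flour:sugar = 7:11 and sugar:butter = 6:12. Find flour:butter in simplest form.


Given a:b = 7:11 and b:c = 6:12
Make b consistent. Multiply first ratio by 6: a:b = 42:66
Multiply second ratio by 11: b:c = 66:132
Now b = 66 in both, so a:b:c = 42:66:132
Therefore a:c = 42:132
Simplify by GCD: a:c = 7:22

7:22


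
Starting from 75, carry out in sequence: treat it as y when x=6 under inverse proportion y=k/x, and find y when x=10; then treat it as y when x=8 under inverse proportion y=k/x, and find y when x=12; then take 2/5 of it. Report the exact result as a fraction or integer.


Start with 75.
Step 1: Inverse prop: k = (75)*6; new y = k/10 = 75*6/10 = 45
Step 2: Inverse prop: k = (45)*8; new y = k/12 = 45*8/12 = 30
Step 3: Take 2/5: 30 * 2/5 = 12
Final result = 12

12


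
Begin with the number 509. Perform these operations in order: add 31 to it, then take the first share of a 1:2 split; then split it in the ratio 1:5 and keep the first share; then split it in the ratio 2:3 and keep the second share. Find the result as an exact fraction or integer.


Start with 509.
Step 1: Add 31: 509+31=540; split 1:2 first = 540*1/3 = 180
Step 2: Split 1:5, first share = 180 * 1/6 = 30
Step 3: Split 2:3, second share = 30 * 3/5 = 18
Final result = 18

18


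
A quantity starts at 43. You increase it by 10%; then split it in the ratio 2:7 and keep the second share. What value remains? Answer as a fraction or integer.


Start with 43.
Step 1: Increase by 10%: 43 * 110/100 = 473/10
Step 2: Split 2:7, second share = 473/10 * 7/9 = 3311/90
Final result = 3311/90

3311/90


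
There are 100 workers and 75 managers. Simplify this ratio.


Find GCD(100, 75)
GCD = 25
Divide both by 25: 100/25 = 4, 75/25 = 3
Simplified ratio = 4:3

4:3


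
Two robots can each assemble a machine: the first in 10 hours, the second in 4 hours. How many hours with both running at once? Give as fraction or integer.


Rate of A = 1/10 job per hour
Rate of B = 1/4 job per hour
Combined rate = 1/10 + 1/4
Find common denominator: (4 + 10)/(10*4) = 14/40
Combined rate = 7/20 job per hour
Time together = 1 / (7/20) = 20/7 hours

20/7
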